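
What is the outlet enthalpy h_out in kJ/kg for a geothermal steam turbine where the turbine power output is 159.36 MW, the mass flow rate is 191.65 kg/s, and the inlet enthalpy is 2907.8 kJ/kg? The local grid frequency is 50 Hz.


h_out = h_in - P * 1000 / mdot
h_out = 2907.8 - 159.36 * 1000 / 191.65
h_out = 2076.3 kJ/kg


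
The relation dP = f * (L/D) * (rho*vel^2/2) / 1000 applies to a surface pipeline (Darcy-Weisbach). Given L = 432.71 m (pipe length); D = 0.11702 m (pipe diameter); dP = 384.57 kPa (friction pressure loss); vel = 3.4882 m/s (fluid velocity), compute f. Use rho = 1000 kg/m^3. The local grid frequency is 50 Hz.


f = dP*1000 / ((L/D)*(rho*vel^2/2))
f = 384.57*1000 / ((432.71/0.11702)*(1000*3.4882^2/2))
f = 0.017095


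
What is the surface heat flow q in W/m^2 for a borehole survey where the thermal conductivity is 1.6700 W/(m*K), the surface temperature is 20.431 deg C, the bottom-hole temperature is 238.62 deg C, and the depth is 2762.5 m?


Step 1: grad = (T_d - T_surf)/d * 1000 = (238.62 - 20.431)/2762.5 * 1000 = 78.98244 deg C/km
Step 2: q = k * grad / 1000 = 1.67 * 78.98244 / 1000 = 0.13190 W/m^2
q = 0.13190 W/m^2


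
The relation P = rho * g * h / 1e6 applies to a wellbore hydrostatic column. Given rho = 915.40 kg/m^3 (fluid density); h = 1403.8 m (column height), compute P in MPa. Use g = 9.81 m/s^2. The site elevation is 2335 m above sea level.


P = rho * g * h / 1e6
P = 915.40 * 9.81 * 1403.8 / 1e6
P = 12.606 MPa


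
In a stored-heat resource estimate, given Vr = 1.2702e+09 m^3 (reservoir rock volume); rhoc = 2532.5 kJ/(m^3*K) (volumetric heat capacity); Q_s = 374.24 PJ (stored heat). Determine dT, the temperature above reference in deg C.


dT = Q_s * 1e12 / (Vr * rhoc)
dT = 374.24 * 1e12 / (1.2702e+09 * 2532.5)
dT = 116.3399 K
Convert (temperature difference, 1 K = 1 deg C): 116.3399 K = 116.3399 deg C
dT = 116.34 deg C


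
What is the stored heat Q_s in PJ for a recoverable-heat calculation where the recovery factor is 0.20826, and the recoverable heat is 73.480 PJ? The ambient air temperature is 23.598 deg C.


Q_s = Q_rec / RF
Q_s = 73.480 / 0.20826
Q_s = 352.83 PJ


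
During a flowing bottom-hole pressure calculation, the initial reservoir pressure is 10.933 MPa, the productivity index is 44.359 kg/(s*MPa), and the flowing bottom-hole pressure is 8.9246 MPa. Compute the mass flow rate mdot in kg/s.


mdot = (P_i - P_wf) * PI
mdot = (10.933 - 8.9246) * 44.359
mdot = 89.091 kg/s


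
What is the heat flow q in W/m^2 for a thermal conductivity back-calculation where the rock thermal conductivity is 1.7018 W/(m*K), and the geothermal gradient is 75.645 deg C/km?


q = k * grad / 1000
q = 1.7018 * 75.645 / 1000
q = 0.12873 W/m^2


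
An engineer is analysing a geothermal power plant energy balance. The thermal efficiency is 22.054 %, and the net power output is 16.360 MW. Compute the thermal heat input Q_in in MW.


Q_in = W_net / (eta / 100)
Q_in = 16.360 / (22.054 / 100)
Q_in = 74.182 MW


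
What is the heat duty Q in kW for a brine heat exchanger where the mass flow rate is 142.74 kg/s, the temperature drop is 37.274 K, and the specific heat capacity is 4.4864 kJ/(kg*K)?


Q = mdot * cp * dT / 1000
Q = 142.74 * 4.4864 * 37.274 / 1000
Q = 23.86985 MW
Convert: 23.86985 MW * 1000.0 = 23870 kW
Q = 23870 kW


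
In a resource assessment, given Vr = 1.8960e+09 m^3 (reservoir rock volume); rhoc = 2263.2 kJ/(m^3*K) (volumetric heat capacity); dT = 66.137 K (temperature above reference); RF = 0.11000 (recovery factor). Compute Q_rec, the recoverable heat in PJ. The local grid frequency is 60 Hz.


Step 1: Q_s = Vr*rhoc*dT/1e12 = 1.8960e+09*2263.2*66.137/1e12 = 283.7957 PJ
Step 2: Q_rec = Q_s * RF = 283.7957 * 0.11 = 31.218 PJ
Q_rec = 31.218 PJ


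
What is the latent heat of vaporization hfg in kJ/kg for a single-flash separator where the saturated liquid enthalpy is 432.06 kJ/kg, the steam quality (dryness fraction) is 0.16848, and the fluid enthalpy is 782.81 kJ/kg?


hfg = (h - hf) / x
hfg = (782.81 - 432.06) / 0.16848
hfg = 2081.8 kJ/kg


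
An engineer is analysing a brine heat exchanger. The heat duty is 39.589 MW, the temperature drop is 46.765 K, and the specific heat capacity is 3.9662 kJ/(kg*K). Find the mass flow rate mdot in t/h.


mdot = Q * 1000 / (cp * dT)
mdot = 39.589 * 1000 / (3.9662 * 46.765)
mdot = 213.4416 kg/s
Convert: 213.4416 kg/s * 3.6 = 768.39 t/h
mdot = 768.39 t/h


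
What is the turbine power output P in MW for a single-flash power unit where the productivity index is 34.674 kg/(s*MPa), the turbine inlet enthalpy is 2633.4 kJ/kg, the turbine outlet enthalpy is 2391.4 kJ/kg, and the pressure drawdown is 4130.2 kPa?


Step 1: mdot = PI * dP / 1000 = 34.674 * 4130.2 / 1000 = 143.2106 kg/s
Step 2: P = mdot*(h_in - h_out)/1000 = 143.2106*(2633.4 - 2391.4)/1000 = 34.657 MW
P = 34.657 MW


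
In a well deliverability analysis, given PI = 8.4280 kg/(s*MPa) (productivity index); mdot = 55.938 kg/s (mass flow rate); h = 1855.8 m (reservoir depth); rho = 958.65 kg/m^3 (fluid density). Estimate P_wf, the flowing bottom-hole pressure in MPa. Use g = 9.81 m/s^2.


Step 1: P_i = rho*g*h/1e6 = 958.65*9.81*1855.8/1e6 = 17.45260 MPa
Step 2: P_wf = P_i - mdot/PI = 17.45260 - 55.938/8.428 = 10.815 MPa
P_wf = 10.815 MPa


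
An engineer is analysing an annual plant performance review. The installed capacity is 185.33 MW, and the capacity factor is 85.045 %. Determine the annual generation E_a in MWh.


E_a = CF / 100 * cap * 8760
E_a = 85.045 / 100 * 185.33 * 8760
E_a = 1.3807e+06 MWh


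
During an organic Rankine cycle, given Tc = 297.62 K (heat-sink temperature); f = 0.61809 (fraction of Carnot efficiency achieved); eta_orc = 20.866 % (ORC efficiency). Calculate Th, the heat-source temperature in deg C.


Th = Tc / (1 - (eta_orc/100)/f)
Th = 297.62 / (1 - (20.866/100)/0.61809)
Th = 449.2977 K
Convert to deg C: 449.2977 - 273.15 = 176.15 deg C
Th = 176.15 deg C


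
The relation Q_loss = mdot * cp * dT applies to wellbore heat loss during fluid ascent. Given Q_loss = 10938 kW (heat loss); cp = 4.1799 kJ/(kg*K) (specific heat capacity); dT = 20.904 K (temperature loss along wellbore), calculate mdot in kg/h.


mdot = Q_loss / (cp * dT)
mdot = 10938 / (4.1799 * 20.904)
mdot = 125.1822 kg/s
Convert: 125.1822 kg/s * 3600.0 = 4.5066e+05 kg/h
mdot = 4.5066e+05 kg/h


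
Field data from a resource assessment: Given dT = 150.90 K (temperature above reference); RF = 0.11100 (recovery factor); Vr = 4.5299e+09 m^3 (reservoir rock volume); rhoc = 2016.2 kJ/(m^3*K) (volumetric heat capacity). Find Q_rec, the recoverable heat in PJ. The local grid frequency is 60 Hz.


Step 1: Q_s = Vr*rhoc*dT/1e12 = 4.5299e+09*2016.2*150.9/1e12 = 1378.198 PJ
Step 2: Q_rec = Q_s * RF = 1378.198 * 0.111 = 152.98 PJ
Q_rec = 152.98 PJ


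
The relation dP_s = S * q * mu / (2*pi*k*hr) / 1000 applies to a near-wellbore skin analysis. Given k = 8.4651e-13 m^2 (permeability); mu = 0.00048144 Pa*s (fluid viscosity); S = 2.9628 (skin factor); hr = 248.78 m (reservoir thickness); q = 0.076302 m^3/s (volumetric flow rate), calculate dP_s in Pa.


dP_s = S * q * mu / (2*pi*k*hr) / 1000
dP_s = 2.9628 * 0.076302 * 0.00048144 / (2*pi*8.4651e-13*248.78) / 1000
dP_s = 82.25324 kPa
Convert: 82.25324 kPa * 1000.0 = 82253 Pa
dP_s = 82253 Pa


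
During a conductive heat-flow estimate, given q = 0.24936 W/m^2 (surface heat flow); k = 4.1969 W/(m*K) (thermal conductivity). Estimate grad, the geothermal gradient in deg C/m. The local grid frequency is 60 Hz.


grad = q * 1000 / k
grad = 0.24936 * 1000 / 4.1969
grad = 59.41528 deg C/km
Convert: 59.41528 deg C/km * 0.001 = 0.059415 deg C/m
grad = 0.059415 deg C/m


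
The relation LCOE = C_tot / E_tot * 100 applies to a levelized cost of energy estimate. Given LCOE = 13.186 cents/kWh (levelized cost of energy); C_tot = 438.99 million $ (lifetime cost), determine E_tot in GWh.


E_tot = C_tot / LCOE * 100
E_tot = 438.99 / 13.186 * 100
E_tot = 3329.2 GWh


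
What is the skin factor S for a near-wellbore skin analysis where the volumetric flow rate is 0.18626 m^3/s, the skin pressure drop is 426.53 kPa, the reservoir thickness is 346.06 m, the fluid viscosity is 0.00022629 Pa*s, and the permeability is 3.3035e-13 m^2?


S = dP_s * 1000 * 2*pi*k*hr / (q*mu)
S = 426.53 * 1000 * 2*pi*3.3035e-13*346.06 / (0.18626*0.00022629)
S = 7.2689


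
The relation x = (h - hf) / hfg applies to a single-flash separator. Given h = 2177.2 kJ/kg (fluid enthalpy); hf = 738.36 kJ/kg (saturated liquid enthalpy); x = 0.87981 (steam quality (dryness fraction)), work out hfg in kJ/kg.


hfg = (h - hf) / x
hfg = (2177.2 - 738.36) / 0.87981
hfg = 1635.4 kJ/kg


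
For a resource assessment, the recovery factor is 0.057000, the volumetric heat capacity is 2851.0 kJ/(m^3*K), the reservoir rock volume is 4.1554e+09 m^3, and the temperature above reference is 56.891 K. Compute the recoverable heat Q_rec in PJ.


Step 1: Q_s = Vr*rhoc*dT/1e12 = 4.1554e+09*2851.0*56.891/1e12 = 673.9903 PJ
Step 2: Q_rec = Q_s * RF = 673.9903 * 0.057 = 38.417 PJ
Q_rec = 38.417 PJ


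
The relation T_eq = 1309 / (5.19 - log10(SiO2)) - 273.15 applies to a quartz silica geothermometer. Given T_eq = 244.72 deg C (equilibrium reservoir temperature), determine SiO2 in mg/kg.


SiO2 = 10^(5.19 - 1309/(T_eq + 273.15))
SiO2 = 10^(5.19 - 1309/(244.72 + 273.15))
SiO2 = 459.56 mg/kg


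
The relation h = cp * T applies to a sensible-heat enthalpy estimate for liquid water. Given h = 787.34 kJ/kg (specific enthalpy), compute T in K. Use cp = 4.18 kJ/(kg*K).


T = h / cp
T = 787.34 / 4.18
T = 188.3589 deg C
Convert to K: 188.3589 + 273.15 = 461.51 K
T = 461.51 K


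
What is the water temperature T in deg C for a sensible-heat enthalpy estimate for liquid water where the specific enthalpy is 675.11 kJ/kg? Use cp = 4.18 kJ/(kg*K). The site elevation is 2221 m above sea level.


T = h / cp
T = 675.11 / 4.18
T = 161.51 deg C


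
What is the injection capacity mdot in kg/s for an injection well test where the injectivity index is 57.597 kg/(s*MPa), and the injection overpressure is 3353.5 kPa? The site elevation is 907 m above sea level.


mdot = II * dP / 1000
mdot = 57.597 * 3353.5 / 1000
mdot = 193.15 kg/s


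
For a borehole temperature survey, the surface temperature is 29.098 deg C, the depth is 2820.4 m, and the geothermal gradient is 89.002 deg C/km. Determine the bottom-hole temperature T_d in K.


T_d = T_surf + grad * d / 1000
T_d = 29.098 + 89.002 * 2820.4 / 1000
T_d = 280.1192 deg C
Convert to K: 280.1192 + 273.15 = 553.27 K
T_d = 553.27 K


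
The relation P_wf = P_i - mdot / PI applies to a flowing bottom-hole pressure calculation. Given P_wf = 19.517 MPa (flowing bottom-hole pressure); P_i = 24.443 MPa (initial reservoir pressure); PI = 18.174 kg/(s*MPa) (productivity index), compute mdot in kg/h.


mdot = (P_i - P_wf) * PI
mdot = (24.443 - 19.517) * 18.174
mdot = 89.52512 kg/s
Convert: 89.52512 kg/s * 3600.0 = 3.2229e+05 kg/h
mdot = 3.2229e+05 kg/h


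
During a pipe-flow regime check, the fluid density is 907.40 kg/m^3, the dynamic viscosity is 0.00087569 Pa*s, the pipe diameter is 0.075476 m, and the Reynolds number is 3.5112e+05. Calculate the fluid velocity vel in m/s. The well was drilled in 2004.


vel = Re * mu / (rho * D)
vel = 3.5112e+05 * 0.00087569 / (907.40 * 0.075476)
vel = 4.4895 m/s


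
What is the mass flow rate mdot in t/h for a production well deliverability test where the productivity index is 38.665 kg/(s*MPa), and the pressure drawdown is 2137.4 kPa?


mdot = PI * dP / 1000
mdot = 38.665 * 2137.4 / 1000
mdot = 82.64257 kg/s
Convert: 82.64257 kg/s * 3.6 = 297.51 t/h
mdot = 297.51 t/h


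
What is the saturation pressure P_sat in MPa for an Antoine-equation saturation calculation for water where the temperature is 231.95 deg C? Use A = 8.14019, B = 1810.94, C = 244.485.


P_sat = 10^(A - B/(C + T)) / 760 * 0.101325
P_sat = 10^(8.14019 - 1810.94/(244.485 + 231.95)) / 760 * 0.101325
P_sat = 2.9112 MPa


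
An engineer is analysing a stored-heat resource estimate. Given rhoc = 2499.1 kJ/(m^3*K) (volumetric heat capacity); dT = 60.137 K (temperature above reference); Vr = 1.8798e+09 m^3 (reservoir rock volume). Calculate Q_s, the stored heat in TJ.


Q_s = Vr * rhoc * dT / 1e12
Q_s = 1.8798e+09 * 2499.1 * 60.137 / 1e12
Q_s = 282.5121 PJ
Convert: 282.5121 PJ * 1000.0 = 2.8251e+05 TJ
Q_s = 2.8251e+05 TJ


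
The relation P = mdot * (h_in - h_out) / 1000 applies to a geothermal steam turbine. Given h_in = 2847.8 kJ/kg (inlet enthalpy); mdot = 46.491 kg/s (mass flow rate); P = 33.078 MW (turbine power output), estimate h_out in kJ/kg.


h_out = h_in - P * 1000 / mdot
h_out = 2847.8 - 33.078 * 1000 / 46.491
h_out = 2136.3 kJ/kg


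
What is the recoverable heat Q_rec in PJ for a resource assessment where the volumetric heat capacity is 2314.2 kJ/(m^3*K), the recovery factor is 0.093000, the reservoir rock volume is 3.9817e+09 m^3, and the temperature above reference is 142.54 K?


Step 1: Q_s = Vr*rhoc*dT/1e12 = 3.9817e+09*2314.2*142.54/1e12 = 1313.428 PJ
Step 2: Q_rec = Q_s * RF = 1313.428 * 0.093 = 122.15 PJ
Q_rec = 122.15 PJ


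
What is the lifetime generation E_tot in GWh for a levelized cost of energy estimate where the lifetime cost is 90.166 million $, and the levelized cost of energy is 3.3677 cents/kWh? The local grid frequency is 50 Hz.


E_tot = C_tot / LCOE * 100
E_tot = 90.166 / 3.3677 * 100
E_tot = 2677.4 GWh


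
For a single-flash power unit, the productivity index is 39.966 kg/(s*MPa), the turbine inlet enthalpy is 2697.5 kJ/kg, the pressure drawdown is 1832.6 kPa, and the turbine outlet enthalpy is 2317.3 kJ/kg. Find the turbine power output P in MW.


Step 1: mdot = PI * dP / 1000 = 39.966 * 1832.6 / 1000 = 73.24169 kg/s
Step 2: P = mdot*(h_in - h_out)/1000 = 73.24169*(2697.5 - 2317.3)/1000 = 27.846 MW
P = 27.846 MW


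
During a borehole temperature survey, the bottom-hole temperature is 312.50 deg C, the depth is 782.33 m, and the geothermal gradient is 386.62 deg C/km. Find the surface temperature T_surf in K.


T_surf = T_d - grad * d / 1000
T_surf = 312.50 - 386.62 * 782.33 / 1000
T_surf = 10.03558 deg C
Convert to K: 10.03558 + 273.15 = 283.19 K
T_surf = 283.19 K


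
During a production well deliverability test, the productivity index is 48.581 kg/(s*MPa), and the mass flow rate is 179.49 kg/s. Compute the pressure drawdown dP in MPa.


dP = mdot * 1000 / PI
dP = 179.49 * 1000 / 48.581
dP = 3694.654 kPa
Convert: 3694.654 kPa * 0.001 = 3.6947 MPa
dP = 3.6947 MPa


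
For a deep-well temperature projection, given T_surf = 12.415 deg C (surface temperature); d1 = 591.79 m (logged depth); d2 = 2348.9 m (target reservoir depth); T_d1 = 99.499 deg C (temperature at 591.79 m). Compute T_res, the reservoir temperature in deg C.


Step 1: grad = (T_d1 - T_surf)/d1 * 1000 = (99.499 - 12.415)/591.79 * 1000 = 147.1536 deg C/km
Step 2: T_res = T_surf + grad*d2/1000 = 12.415 + 147.1536*2348.9/1000 = 358.06 deg C
T_res = 358.06 deg C


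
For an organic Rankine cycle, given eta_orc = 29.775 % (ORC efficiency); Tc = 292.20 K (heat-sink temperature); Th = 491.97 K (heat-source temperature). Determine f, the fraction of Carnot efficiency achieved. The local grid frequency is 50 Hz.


f = (eta_orc/100) / (1 - Tc/Th)
f = (29.775/100) / (1 - 292.20/491.97)
f = 0.73326


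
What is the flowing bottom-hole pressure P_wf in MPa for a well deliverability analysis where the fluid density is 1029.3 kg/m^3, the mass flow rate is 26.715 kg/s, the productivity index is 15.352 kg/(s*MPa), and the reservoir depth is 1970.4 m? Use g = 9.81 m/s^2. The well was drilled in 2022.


Step 1: P_i = rho*g*h/1e6 = 1029.3*9.81*1970.4/1e6 = 19.89598 MPa
Step 2: P_wf = P_i - mdot/PI = 19.89598 - 26.715/15.352 = 18.156 MPa
P_wf = 18.156 MPa


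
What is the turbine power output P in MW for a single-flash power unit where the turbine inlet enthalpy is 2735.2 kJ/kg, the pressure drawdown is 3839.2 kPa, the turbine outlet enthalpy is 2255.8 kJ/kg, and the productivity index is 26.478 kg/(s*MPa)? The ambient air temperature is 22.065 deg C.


Step 1: mdot = PI * dP / 1000 = 26.478 * 3839.2 / 1000 = 101.6543 kg/s
Step 2: P = mdot*(h_in - h_out)/1000 = 101.6543*(2735.2 - 2255.8)/1000 = 48.733 MW
P = 48.733 MW


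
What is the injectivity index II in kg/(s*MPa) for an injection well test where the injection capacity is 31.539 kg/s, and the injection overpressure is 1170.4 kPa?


II = mdot * 1000 / dP
II = 31.539 * 1000 / 1170.4
II = 26.947 kg/(s*MPa)


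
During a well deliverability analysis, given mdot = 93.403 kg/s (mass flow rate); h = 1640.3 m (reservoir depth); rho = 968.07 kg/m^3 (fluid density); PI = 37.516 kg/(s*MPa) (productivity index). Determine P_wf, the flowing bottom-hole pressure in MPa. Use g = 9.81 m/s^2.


Step 1: P_i = rho*g*h/1e6 = 968.07*9.81*1640.3/1e6 = 15.57755 MPa
Step 2: P_wf = P_i - mdot/PI = 15.57755 - 93.403/37.516 = 13.088 MPa
P_wf = 13.088 MPa


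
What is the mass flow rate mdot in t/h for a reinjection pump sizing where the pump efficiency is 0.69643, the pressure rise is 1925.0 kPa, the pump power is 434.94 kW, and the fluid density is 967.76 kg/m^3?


mdot = P_pump * rho * eta / dP
mdot = 434.94 * 967.76 * 0.69643 / 1925.0
mdot = 152.2803 kg/s
Convert: 152.2803 kg/s * 3.6 = 548.21 t/h
mdot = 548.21 t/h


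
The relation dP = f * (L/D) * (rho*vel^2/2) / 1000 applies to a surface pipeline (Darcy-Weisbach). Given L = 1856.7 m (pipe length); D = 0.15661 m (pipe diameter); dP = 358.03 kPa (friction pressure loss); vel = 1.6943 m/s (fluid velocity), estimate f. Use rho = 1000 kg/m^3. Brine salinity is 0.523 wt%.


f = dP*1000 / ((L/D)*(rho*vel^2/2))
f = 358.03*1000 / ((1856.7/0.15661)*(1000*1.6943^2/2))
f = 0.021040


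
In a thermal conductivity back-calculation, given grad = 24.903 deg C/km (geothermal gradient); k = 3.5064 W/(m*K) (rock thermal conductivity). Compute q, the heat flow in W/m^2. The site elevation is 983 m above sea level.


q = k * grad / 1000
q = 3.5064 * 24.903 / 1000
q = 0.087320 W/m^2


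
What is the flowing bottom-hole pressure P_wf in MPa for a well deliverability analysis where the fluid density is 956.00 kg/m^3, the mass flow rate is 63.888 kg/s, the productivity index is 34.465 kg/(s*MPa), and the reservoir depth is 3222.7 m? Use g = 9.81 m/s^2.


Step 1: P_i = rho*g*h/1e6 = 956.0*9.81*3222.7/1e6 = 30.22364 MPa
Step 2: P_wf = P_i - mdot/PI = 30.22364 - 63.888/34.465 = 28.370 MPa
P_wf = 28.370 MPa


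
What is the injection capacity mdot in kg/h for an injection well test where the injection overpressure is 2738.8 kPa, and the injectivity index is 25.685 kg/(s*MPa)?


mdot = II * dP / 1000
mdot = 25.685 * 2738.8 / 1000
mdot = 70.34608 kg/s
Convert: 70.34608 kg/s * 3600.0 = 2.5325e+05 kg/h
mdot = 2.5325e+05 kg/h


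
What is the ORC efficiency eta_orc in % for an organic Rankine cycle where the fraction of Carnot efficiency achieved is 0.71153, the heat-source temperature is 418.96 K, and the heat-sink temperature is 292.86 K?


eta_orc = (1 - Tc/Th) * f * 100
eta_orc = (1 - 292.86/418.96) * 0.71153 * 100
eta_orc = 21.416 %


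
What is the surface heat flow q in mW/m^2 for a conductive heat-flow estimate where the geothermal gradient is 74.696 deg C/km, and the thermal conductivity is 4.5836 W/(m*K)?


q = k * grad / 1000
q = 4.5836 * 74.696 / 1000
q = 0.3423766 W/m^2
Convert: 0.3423766 W/m^2 * 1000.0 = 342.38 mW/m^2
q = 342.38 mW/m^2


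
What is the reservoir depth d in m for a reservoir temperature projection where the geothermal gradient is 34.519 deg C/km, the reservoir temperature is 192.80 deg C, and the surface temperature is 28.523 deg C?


d = (T_res - T_surf) / grad * 1000
d = (192.80 - 28.523) / 34.519 * 1000
d = 4759.0 m


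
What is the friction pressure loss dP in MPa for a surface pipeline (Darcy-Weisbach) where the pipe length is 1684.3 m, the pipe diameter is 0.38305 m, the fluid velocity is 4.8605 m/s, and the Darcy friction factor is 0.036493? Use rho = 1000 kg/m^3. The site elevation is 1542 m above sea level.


dP = f * (L/D) * (rho*vel^2/2) / 1000
dP = 0.036493 * (1684.3/0.38305) * (1000*4.8605^2/2) / 1000
dP = 1895.420 kPa
Convert: 1895.420 kPa * 0.001 = 1.8954 MPa
dP = 1.8954 MPa


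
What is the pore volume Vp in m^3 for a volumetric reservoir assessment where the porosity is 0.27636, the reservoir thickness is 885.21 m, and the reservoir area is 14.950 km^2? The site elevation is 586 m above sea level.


Vp = A * 1e6 * hr * phi
Vp = 14.950 * 1e6 * 885.21 * 0.27636
Vp = 3.6573e+09 m^3


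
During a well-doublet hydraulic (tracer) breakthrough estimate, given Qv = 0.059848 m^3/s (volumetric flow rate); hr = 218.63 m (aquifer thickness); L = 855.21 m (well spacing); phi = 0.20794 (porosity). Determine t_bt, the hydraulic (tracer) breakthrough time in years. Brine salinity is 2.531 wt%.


t_bt = pi * hr * phi * L^2 / (3 * Qv) / (365.25*86400)
t_bt = pi * 218.63 * 0.20794 * 855.21^2 / (3 * 0.059848) / (365.25*86400)
t_bt = 18.436 years


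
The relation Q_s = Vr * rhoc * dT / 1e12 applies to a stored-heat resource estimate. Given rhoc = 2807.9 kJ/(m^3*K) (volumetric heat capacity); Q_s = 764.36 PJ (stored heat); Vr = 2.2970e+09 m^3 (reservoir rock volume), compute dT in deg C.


dT = Q_s * 1e12 / (Vr * rhoc)
dT = 764.36 * 1e12 / (2.2970e+09 * 2807.9)
dT = 118.5101 K
Convert (temperature difference, 1 K = 1 deg C): 118.5101 K = 118.5101 deg C
dT = 118.51 deg C


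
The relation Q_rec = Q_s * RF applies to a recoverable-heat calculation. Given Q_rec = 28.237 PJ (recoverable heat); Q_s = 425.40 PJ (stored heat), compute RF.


RF = Q_rec / Q_s
RF = 28.237 / 425.40
RF = 0.066378


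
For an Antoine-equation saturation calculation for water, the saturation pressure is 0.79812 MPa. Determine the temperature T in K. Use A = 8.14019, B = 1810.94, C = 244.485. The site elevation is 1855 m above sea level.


T = B / (A - log10(P_sat * 760 / 0.101325)) - C
T = 1810.94 / (8.14019 - log10(0.79812 * 760 / 0.101325)) - 244.485
T = 170.5803 deg C
Convert to K: 170.5803 + 273.15 = 443.73 K
T = 443.73 K


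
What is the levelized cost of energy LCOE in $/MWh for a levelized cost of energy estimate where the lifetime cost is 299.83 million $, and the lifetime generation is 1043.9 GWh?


LCOE = C_tot / E_tot * 100
LCOE = 299.83 / 1043.9 * 100
LCOE = 28.72210 cents/kWh
Convert: 28.72210 cents/kWh * 10.0 = 287.22 $/MWh
LCOE = 287.22 $/MWh


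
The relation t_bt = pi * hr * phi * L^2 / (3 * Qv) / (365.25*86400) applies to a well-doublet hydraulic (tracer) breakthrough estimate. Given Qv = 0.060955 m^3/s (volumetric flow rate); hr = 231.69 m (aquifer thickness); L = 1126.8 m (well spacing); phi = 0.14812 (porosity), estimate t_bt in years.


t_bt = pi * hr * phi * L^2 / (3 * Qv) / (365.25*86400)
t_bt = pi * 231.69 * 0.14812 * 1126.8^2 / (3 * 0.060955) / (365.25*86400)
t_bt = 23.721 years


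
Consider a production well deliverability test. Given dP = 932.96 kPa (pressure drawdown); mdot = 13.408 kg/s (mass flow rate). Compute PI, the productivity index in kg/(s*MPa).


PI = mdot * 1000 / dP
PI = 13.408 * 1000 / 932.96
PI = 14.371 kg/(s*MPa)


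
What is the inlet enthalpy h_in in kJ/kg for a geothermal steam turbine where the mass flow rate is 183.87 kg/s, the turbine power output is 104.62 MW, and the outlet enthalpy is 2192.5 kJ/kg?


h_in = h_out + P * 1000 / mdot
h_in = 2192.5 + 104.62 * 1000 / 183.87
h_in = 2761.5 kJ/kg


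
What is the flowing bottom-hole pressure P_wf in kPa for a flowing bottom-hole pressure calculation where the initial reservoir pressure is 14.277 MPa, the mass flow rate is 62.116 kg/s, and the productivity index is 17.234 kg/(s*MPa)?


P_wf = P_i - mdot / PI
P_wf = 14.277 - 62.116 / 17.234
P_wf = 10.67273 MPa
Convert: 10.67273 MPa * 1000.0 = 10673 kPa
P_wf = 10673 kPa


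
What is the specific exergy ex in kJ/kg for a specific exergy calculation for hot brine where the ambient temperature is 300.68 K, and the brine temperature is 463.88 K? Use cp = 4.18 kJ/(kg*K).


ex = cp * ((T_b - T_0) - T_0 * ln(T_b/T_0))
ex = 4.18 * ((463.88 - 300.68) - 300.68 * ln(463.88/300.68))
ex = 137.24 kJ/kg


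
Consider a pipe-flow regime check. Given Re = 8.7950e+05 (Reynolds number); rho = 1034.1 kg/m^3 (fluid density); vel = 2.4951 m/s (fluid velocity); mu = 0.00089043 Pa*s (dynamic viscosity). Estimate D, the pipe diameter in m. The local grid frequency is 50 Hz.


D = Re * mu / (rho * vel)
D = 8.7950e+05 * 0.00089043 / (1034.1 * 2.4951)
D = 0.30352 m


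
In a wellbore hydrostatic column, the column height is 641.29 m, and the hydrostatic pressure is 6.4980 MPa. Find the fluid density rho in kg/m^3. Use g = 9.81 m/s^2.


rho = P * 1e6 / (g * h)
rho = 6.4980 * 1e6 / (9.81 * 641.29)
rho = 1032.9 kg/m^3


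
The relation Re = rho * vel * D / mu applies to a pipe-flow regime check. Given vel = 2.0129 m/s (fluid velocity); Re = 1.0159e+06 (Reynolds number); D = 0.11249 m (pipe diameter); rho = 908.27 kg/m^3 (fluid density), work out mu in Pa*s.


mu = rho * vel * D / Re
mu = 908.27 * 2.0129 * 0.11249 / 1.0159e+06
mu = 0.00020244 Pa*s


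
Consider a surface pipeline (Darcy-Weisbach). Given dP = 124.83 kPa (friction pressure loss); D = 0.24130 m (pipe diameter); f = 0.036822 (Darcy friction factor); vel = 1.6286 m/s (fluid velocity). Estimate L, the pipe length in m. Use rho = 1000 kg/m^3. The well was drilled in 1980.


L = dP*1000*D / (f*rho*vel^2/2)
L = 124.83*1000*0.24130 / (0.036822*1000*1.6286^2/2)
L = 616.84 m


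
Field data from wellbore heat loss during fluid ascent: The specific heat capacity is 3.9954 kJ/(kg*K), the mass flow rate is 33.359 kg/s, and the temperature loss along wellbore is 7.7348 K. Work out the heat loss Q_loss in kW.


Q_loss = mdot * cp * dT
Q_loss = 33.359 * 3.9954 * 7.7348
Q_loss = 1030.9 kW


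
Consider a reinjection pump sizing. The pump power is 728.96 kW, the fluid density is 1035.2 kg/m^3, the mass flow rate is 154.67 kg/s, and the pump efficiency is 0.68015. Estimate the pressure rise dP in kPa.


dP = P_pump * rho * eta / mdot
dP = 728.96 * 1035.2 * 0.68015 / 154.67
dP = 3318.4 kPa


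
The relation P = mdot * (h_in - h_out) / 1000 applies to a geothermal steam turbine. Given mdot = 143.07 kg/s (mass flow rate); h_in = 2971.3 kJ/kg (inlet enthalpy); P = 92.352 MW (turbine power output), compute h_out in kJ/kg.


h_out = h_in - P * 1000 / mdot
h_out = 2971.3 - 92.352 * 1000 / 143.07
h_out = 2325.8 kJ/kg


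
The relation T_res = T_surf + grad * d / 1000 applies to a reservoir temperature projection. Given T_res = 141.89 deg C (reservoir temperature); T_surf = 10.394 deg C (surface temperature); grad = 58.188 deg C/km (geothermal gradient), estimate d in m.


d = (T_res - T_surf) / grad * 1000
d = (141.89 - 10.394) / 58.188 * 1000
d = 2259.8 m


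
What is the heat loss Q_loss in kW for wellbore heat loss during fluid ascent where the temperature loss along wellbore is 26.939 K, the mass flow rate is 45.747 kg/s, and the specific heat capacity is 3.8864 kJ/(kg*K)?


Q_loss = mdot * cp * dT
Q_loss = 45.747 * 3.8864 * 26.939
Q_loss = 4789.5 kW


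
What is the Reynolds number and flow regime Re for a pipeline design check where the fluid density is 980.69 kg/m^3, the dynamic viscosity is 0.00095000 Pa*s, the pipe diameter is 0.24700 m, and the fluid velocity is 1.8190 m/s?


Step 1: Re = rho*vel*D/mu = 980.69*1.819*0.247/0.00095 = 4.6381e+05
Step 2: Re = 4.6381e+05 > 4000, so flow is turbulent.
Re = 4.6381e+05 (turbulent)


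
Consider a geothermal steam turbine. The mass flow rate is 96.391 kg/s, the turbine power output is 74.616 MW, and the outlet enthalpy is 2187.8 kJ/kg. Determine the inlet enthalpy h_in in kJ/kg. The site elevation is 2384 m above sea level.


h_in = h_out + P * 1000 / mdot
h_in = 2187.8 + 74.616 * 1000 / 96.391
h_in = 2961.9 kJ/kg


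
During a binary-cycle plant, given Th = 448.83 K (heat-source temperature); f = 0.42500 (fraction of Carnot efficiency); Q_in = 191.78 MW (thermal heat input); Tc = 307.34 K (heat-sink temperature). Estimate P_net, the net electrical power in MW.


Step 1: eta = (1 - Tc/Th)*f = (1 - 307.34/448.83)*0.425 = 0.1339778
Step 2: P_net = eta * Q_in = 0.1339778 * 191.78 = 25.694 MW
P_net = 25.694 MW


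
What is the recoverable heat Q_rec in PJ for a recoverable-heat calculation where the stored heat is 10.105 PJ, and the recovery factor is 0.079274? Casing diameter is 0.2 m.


Q_rec = Q_s * RF
Q_rec = 10.105 * 0.079274
Q_rec = 0.80106 PJ


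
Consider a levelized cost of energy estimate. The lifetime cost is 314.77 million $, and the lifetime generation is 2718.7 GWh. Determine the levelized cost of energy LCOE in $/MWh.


LCOE = C_tot / E_tot * 100
LCOE = 314.77 / 2718.7 * 100
LCOE = 11.57796 cents/kWh
Convert: 11.57796 cents/kWh * 10.0 = 115.78 $/MWh
LCOE = 115.78 $/MWh


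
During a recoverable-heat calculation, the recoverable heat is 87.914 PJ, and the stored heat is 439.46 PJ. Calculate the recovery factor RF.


RF = Q_rec / Q_s
RF = 87.914 / 439.46
RF = 0.20005


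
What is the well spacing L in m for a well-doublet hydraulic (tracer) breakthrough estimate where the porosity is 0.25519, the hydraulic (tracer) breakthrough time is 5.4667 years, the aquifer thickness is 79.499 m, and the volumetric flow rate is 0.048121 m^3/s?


L = sqrt(t_bt*365.25*86400*3*Qv / (pi*hr*phi))
L = sqrt(5.4667*365.25*86400*3*0.048121 / (pi*79.499*0.25519))
L = 625.11 m


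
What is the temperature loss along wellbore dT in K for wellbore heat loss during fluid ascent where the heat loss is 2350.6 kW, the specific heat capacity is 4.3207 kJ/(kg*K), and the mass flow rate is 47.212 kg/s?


dT = Q_loss / (mdot * cp)
dT = 2350.6 / (47.212 * 4.3207)
dT = 11.523 K


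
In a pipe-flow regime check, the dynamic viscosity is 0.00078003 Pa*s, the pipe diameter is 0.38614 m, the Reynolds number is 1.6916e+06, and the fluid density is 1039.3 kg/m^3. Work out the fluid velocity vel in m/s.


vel = Re * mu / (rho * D)
vel = 1.6916e+06 * 0.00078003 / (1039.3 * 0.38614)
vel = 3.2879 m/s


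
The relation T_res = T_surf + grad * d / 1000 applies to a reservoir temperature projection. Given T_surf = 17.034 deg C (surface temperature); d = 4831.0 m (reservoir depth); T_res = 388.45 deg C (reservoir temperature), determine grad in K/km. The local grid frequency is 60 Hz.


grad = (T_res - T_surf) / d * 1000
grad = (388.45 - 17.034) / 4831.0 * 1000
grad = 76.88181 deg C/km
Convert: 76.88181 deg C/km * 1.0 = 76.882 K/km
grad = 76.882 K/km


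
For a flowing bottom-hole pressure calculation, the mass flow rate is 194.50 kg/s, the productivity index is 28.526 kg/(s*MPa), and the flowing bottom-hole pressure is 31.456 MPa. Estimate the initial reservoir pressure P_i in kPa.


P_i = P_wf + mdot / PI
P_i = 31.456 + 194.50 / 28.526
P_i = 38.27434 MPa
Convert: 38.27434 MPa * 1000.0 = 38274 kPa
P_i = 38274 kPa


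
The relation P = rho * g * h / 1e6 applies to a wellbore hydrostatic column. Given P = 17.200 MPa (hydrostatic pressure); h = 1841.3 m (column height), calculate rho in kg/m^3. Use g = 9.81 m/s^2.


rho = P * 1e6 / (g * h)
rho = 17.200 * 1e6 / (9.81 * 1841.3)
rho = 952.21 kg/m^3


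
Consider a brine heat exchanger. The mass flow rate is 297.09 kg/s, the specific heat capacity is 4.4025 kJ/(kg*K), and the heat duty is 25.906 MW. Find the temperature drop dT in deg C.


dT = Q * 1000 / (mdot * cp)
dT = 25.906 * 1000 / (297.09 * 4.4025)
dT = 19.80674 K
Convert (temperature difference, 1 K = 1 deg C): 19.80674 K = 19.80674 deg C
dT = 19.807 deg C


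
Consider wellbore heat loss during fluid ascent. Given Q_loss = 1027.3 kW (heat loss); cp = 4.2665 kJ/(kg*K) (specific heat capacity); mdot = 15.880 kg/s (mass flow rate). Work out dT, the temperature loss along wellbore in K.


dT = Q_loss / (mdot * cp)
dT = 1027.3 / (15.880 * 4.2665)
dT = 15.163 K


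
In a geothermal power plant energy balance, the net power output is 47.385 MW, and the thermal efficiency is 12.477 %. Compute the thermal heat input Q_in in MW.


Q_in = W_net / (eta / 100)
Q_in = 47.385 / (12.477 / 100)
Q_in = 379.78 MW


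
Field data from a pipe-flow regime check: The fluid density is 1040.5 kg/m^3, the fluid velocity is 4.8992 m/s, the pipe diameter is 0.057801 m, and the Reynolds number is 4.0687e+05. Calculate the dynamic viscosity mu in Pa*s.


mu = rho * vel * D / Re
mu = 1040.5 * 4.8992 * 0.057801 / 4.0687e+05
mu = 0.00072418 Pa*s


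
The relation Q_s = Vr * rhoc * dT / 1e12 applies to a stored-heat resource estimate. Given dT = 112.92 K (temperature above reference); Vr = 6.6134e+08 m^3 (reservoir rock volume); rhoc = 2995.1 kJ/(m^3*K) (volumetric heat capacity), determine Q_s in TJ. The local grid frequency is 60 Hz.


Q_s = Vr * rhoc * dT / 1e12
Q_s = 6.6134e+08 * 2995.1 * 112.92 / 1e12
Q_s = 223.6696 PJ
Convert: 223.6696 PJ * 1000.0 = 2.2367e+05 TJ
Q_s = 2.2367e+05 TJ


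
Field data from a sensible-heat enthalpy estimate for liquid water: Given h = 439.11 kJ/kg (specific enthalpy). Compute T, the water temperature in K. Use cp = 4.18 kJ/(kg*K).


T = h / cp
T = 439.11 / 4.18
T = 105.0502 deg C
Convert to K: 105.0502 + 273.15 = 378.20 K
T = 378.20 K


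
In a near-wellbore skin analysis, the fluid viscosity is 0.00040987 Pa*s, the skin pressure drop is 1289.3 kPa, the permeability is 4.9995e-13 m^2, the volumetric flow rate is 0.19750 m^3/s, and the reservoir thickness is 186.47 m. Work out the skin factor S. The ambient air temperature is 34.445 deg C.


S = dP_s * 1000 * 2*pi*k*hr / (q*mu)
S = 1289.3 * 1000 * 2*pi*4.9995e-13*186.47 / (0.19750*0.00040987)
S = 9.3295


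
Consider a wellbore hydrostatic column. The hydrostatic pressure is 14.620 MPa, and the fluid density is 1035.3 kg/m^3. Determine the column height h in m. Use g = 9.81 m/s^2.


h = P * 1e6 / (g * rho)
h = 14.620 * 1e6 / (9.81 * 1035.3)
h = 1439.5 m


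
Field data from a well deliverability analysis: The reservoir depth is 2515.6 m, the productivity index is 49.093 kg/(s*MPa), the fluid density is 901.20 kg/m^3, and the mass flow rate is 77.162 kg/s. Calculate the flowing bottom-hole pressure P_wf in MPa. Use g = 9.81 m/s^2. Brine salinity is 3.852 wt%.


Step 1: P_i = rho*g*h/1e6 = 901.2*9.81*2515.6/1e6 = 22.23985 MPa
Step 2: P_wf = P_i - mdot/PI = 22.23985 - 77.162/49.093 = 20.668 MPa
P_wf = 20.668 MPa


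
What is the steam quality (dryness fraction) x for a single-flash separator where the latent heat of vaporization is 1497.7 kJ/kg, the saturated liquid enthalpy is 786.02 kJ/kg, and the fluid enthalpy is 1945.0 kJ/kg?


x = (h - hf) / hfg
x = (1945.0 - 786.02) / 1497.7
x = 0.77384


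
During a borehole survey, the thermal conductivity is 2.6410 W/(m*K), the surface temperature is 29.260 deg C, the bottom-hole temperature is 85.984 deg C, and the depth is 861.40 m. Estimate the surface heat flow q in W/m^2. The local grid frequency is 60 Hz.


Step 1: grad = (T_d - T_surf)/d * 1000 = (85.984 - 29.26)/861.4 * 1000 = 65.85094 deg C/km
Step 2: q = k * grad / 1000 = 2.641 * 65.85094 / 1000 = 0.17391 W/m^2
q = 0.17391 W/m^2


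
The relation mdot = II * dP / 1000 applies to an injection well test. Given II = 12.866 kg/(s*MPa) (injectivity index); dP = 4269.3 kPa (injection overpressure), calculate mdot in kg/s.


mdot = II * dP / 1000
mdot = 12.866 * 4269.3 / 1000
mdot = 54.929 kg/s


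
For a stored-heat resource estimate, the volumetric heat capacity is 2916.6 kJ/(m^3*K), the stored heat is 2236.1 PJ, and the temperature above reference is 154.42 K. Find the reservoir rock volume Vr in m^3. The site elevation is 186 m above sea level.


Vr = Q_s * 1e12 / (rhoc * dT)
Vr = 2236.1 * 1e12 / (2916.6 * 154.42)
Vr = 4.9649e+09 m^3


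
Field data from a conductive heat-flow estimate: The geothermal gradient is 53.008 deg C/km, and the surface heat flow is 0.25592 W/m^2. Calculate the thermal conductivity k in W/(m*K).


k = q * 1000 / grad
k = 0.25592 * 1000 / 53.008
k = 4.8280 W/(m*K)


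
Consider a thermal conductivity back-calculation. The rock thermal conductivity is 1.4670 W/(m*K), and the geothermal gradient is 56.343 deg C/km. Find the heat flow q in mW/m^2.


q = k * grad / 1000
q = 1.4670 * 56.343 / 1000
q = 0.08265518 W/m^2
Convert: 0.08265518 W/m^2 * 1000.0 = 82.655 mW/m^2
q = 82.655 mW/m^2


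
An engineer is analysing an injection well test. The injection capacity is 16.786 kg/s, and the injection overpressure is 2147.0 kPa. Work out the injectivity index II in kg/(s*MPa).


II = mdot * 1000 / dP
II = 16.786 * 1000 / 2147.0
II = 7.8184 kg/(s*MPa)


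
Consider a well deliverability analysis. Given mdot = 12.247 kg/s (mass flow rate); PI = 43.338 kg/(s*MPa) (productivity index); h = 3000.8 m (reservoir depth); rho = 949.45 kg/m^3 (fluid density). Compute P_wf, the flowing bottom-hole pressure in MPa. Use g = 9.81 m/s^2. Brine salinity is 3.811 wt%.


Step 1: P_i = rho*g*h/1e6 = 949.45*9.81*3000.8/1e6 = 27.94976 MPa
Step 2: P_wf = P_i - mdot/PI = 27.94976 - 12.247/43.338 = 27.667 MPa
P_wf = 27.667 MPa


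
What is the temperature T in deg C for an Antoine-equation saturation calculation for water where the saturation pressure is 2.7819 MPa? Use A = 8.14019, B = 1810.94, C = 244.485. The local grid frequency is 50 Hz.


T = B / (A - log10(P_sat * 760 / 0.101325)) - C
T = 1810.94 / (8.14019 - log10(2.7819 * 760 / 0.101325)) - 244.485
T = 229.49 deg C


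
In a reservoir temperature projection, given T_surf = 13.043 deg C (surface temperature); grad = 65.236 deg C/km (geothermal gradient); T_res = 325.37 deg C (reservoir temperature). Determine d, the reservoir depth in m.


d = (T_res - T_surf) / grad * 1000
d = (325.37 - 13.043) / 65.236 * 1000
d = 4787.6 m


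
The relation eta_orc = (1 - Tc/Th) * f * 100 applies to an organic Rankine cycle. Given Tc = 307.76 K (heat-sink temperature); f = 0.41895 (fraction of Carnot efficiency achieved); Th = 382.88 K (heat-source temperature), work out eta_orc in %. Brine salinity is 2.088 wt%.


eta_orc = (1 - Tc/Th) * f * 100
eta_orc = (1 - 307.76/382.88) * 0.41895 * 100
eta_orc = 8.2197 %


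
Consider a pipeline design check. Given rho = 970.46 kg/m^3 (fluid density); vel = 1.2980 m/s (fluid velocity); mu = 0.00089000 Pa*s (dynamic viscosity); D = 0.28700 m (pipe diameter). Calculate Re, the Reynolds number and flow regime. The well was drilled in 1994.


Step 1: Re = rho*vel*D/mu = 970.46*1.298*0.287/0.00089 = 4.0620e+05
Step 2: Re = 4.0620e+05 > 4000, so flow is turbulent.
Re = 4.0620e+05 (turbulent)


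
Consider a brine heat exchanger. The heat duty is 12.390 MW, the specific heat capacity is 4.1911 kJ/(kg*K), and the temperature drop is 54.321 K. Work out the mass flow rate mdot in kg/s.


mdot = Q * 1000 / (cp * dT)
mdot = 12.390 * 1000 / (4.1911 * 54.321)
mdot = 54.422 kg/s


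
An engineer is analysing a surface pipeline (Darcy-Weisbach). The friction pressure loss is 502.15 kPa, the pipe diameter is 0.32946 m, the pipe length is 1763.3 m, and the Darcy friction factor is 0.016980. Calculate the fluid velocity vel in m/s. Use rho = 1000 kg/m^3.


vel = sqrt(dP*1000*2*D / (f*L*rho))
vel = sqrt(502.15*1000*2*0.32946 / (0.016980*1763.3*1000))
vel = 3.3243 m/s


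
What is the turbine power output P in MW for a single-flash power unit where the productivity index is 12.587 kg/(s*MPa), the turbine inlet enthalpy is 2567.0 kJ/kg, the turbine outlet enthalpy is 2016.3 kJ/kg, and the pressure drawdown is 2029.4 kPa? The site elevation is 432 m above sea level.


Step 1: mdot = PI * dP / 1000 = 12.587 * 2029.4 / 1000 = 25.54406 kg/s
Step 2: P = mdot*(h_in - h_out)/1000 = 25.54406*(2567.0 - 2016.3)/1000 = 14.067 MW
P = 14.067 MW


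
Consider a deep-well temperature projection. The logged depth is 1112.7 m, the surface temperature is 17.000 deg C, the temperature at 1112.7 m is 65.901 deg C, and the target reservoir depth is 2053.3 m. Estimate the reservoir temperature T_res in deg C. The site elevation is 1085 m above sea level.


Step 1: grad = (T_d1 - T_surf)/d1 * 1000 = (65.901 - 17.0)/1112.7 * 1000 = 43.94805 deg C/km
Step 2: T_res = T_surf + grad*d2/1000 = 17.0 + 43.94805*2053.3/1000 = 107.24 deg C
T_res = 107.24 deg C
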